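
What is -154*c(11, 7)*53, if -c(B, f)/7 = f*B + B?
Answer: 5027792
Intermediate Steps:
c(B, f) = -7*B - 7*B*f (c(B, f) = -7*(f*B + B) = -7*(B*f + B) = -7*(B + B*f) = -7*B - 7*B*f)
-154*c(11, 7)*53 = -(-1078)*11*(1 + 7)*53 = -(-1078)*11*8*53 = -154*(-616)*53 = 94864*53 = 5027792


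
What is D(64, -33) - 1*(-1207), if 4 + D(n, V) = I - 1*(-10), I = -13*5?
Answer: 1148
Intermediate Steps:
I = -65
D(n, V) = -59 (D(n, V) = -4 + (-65 - 1*(-10)) = -4 + (-65 + 10) = -4 - 55 = -59)
D(64, -33) - 1*(-1207) = -59 - 1*(-1207) = -59 + 1207 = 1148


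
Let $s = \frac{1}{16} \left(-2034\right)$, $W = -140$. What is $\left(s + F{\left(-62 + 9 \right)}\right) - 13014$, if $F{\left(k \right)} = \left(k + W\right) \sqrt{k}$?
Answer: $- \frac{105129}{8} - 193 i \sqrt{53} \approx -13141.0 - 1405.1 i$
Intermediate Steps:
$s = - \frac{1017}{8}$ ($s = \frac{1}{16} \left(-2034\right) = - \frac{1017}{8} \approx -127.13$)
$F{\left(k \right)} = \sqrt{k} \left(-140 + k\right)$ ($F{\left(k \right)} = \left(k - 140\right) \sqrt{k} = \left(-140 + k\right) \sqrt{k} = \sqrt{k} \left(-140 + k\right)$)
$\left(s + F{\left(-62 + 9 \right)}\right) - 13014 = \left(- \frac{1017}{8} + \sqrt{-62 + 9} \left(-140 + \left(-62 + 9\right)\right)\right) - 13014 = \left(- \frac{1017}{8} + \sqrt{-53} \left(-140 - 53\right)\right) - 13014 = \left(- \frac{1017}{8} + i \sqrt{53} \left(-193\right)\right) - 13014 = \left(- \frac{1017}{8} - 193 i \sqrt{53}\right) - 13014 = - \frac{105129}{8} - 193 i \sqrt{53}$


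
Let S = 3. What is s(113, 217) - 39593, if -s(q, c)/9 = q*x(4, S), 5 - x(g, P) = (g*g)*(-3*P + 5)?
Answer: -109766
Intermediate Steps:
x(g, P) = 5 - g²*(5 - 3*P) (x(g, P) = 5 - g*g*(-3*P + 5) = 5 - g²*(5 - 3*P))
s(q, c) = -621*q (s(q, c) = -9*q*(5 - 5*4² + 3*3*4²) = -9*q*(5 - 5*16 + 3*3*16) = -9*q*(5 - 80 + 144) = -9*q*69 = -621*q)
s(113, 217) - 39593 = -621*113 - 39593 = -70173 - 39593 = -109766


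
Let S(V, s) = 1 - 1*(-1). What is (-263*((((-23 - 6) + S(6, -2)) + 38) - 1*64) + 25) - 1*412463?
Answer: -398499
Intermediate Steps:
S(V, s) = 2 (S(V, s) = 1 + 1 = 2)
(-263*((((-23 - 6) + S(6, -2)) + 38) - 1*64) + 25) - 1*412463 = (-263*((((-23 - 6) + 2) + 38) - 1*64) + 25) - 1*412463 = (-263*(((-29 + 2) + 38) - 64) + 25) - 412463 = (-263*((-27 + 38) - 64) + 25) - 412463 = (-263*(11 - 64) + 25) - 412463 = (-263*(-53) + 25) - 412463 = (13939 + 25) - 412463 = 13964 - 412463 = -398499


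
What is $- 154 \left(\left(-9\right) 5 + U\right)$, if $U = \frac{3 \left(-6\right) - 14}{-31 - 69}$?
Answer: $\frac{172018}{25} \approx 6880.7$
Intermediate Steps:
$U = \frac{8}{25}$ ($U = \frac{-18 - 14}{-100} = \left(-32\right) \left(- \frac{1}{100}\right) = \frac{8}{25} \approx 0.32$)
$- 154 \left(\left(-9\right) 5 + U\right) = - 154 \left(\left(-9\right) 5 + \frac{8}{25}\right) = - 154 \left(-45 + \frac{8}{25}\right) = \left(-154\right) \left(- \frac{1117}{25}\right) = \frac{172018}{25}$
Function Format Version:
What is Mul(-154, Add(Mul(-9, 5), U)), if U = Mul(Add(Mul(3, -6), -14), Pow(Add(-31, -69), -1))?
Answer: Rational(172018, 25) ≈ 6880.7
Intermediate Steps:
U = Rational(8, 25) (U = Mul(Add(-18, -14), Pow(-100, -1)) = Mul(-32, Rational(-1, 100)) = Rational(8, 25) ≈ 0.32000)
Mul(-154, Add(Mul(-9, 5), U)) = Mul(-154, Add(Mul(-9, 5), Rational(8, 25))) = Mul(-154, Add(-45, Rational(8, 25))) = Mul(-154, Rational(-1117, 25)) = Rational(172018, 25)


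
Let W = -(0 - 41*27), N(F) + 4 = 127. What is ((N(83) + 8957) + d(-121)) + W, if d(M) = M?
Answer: 10066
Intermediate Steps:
N(F) = 123 (N(F) = -4 + 127 = 123)
W = 1107 (W = -(0 - 1107) = -1*(-1107) = 1107)
((N(83) + 8957) + d(-121)) + W = ((123 + 8957) - 121) + 1107 = (9080 - 121) + 1107 = 8959 + 1107 = 10066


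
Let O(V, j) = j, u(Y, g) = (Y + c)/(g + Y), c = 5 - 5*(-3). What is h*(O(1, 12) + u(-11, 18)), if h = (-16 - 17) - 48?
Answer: -7533/7 ≈ -1076.1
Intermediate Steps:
c = 20 (c = 5 + 15 = 20)
u(Y, g) = (20 + Y)/(Y + g) (u(Y, g) = (Y + 20)/(g + Y) = (20 + Y)/(Y + g))
h = -81 (h = -33 - 48 = -81)
h*(O(1, 12) + u(-11, 18)) = -81*(12 + (20 - 11)/(-11 + 18)) = -81*(12 + 9/7) = -81*93/7 = -7533/7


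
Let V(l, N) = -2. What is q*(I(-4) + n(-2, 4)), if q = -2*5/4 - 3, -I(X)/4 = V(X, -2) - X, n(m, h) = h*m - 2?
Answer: 99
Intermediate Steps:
n(m, h) = -2 + h*m
I(X) = 8 + 4*X (I(X) = -4*(-2 - X) = 8 + 4*X)
q = -11/2 (q = -10*¼ - 3 = -5/2 - 3 = -11/2 ≈ -5.5000)
q*(I(-4) + n(-2, 4)) = -11*((8 + 4*(-4)) + (-2 + 4*(-2)))/2 = -11*((8 - 16) + (-2 - 8))/2 = -11*(-8 - 10)/2 = -11/2*(-18) = 99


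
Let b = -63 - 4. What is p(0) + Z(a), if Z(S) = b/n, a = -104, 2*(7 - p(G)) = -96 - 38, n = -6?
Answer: 511/6 ≈ 85.167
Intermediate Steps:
p(G) = 74 (p(G) = 7 - (-96 - 38)/2 = 7 - ½*(-134) = 7 + 67 = 74)
b = -67
Z(S) = 67/6 (Z(S) = -67/(-6) = -67*(-⅙) = 67/6)
p(0) + Z(a) = 74 + 67/6 = 511/6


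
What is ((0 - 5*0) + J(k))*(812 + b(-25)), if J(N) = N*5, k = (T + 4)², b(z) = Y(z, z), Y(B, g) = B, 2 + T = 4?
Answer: 141660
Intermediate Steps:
T = 2 (T = -2 + 4 = 2)
b(z) = z
k = 36 (k = (2 + 4)² = 6² = 36)
J(N) = 5*N
((0 - 5*0) + J(k))*(812 + b(-25)) = ((0 - 5*0) + 5*36)*(812 - 25) = ((0 + 0) + 180)*787 = (0 + 180)*787 = 180*787 = 141660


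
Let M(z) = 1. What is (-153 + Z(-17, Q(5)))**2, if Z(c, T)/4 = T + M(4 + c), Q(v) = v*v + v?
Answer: 841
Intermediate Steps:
Q(v) = v + v**2 (Q(v) = v**2 + v = v + v**2)
Z(c, T) = 4 + 4*T (Z(c, T) = 4*(T + 1) = 4*(1 + T) = 4 + 4*T)
(-153 + Z(-17, Q(5)))**2 = (-153 + (4 + 4*(5*(1 + 5))))**2 = (-153 + (4 + 4*(5*6)))**2 = (-153 + (4 + 4*30))**2 = (-153 + (4 + 120))**2 = (-153 + 124)**2 = (-29)**2 = 841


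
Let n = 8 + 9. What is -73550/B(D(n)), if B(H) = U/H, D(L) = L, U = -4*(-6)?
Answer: -625175/12 ≈ -52098.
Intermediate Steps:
n = 17
U = 24
B(H) = 24/H
-73550/B(D(n)) = -73550/(24/17) = -73550/(24*(1/17)) = -73550/24/17 = -73550*17/24 = -625175/12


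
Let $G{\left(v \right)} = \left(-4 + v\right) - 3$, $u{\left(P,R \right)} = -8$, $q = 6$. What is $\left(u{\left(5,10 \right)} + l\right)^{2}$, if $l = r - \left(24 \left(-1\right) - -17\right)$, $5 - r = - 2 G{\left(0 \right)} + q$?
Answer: $256$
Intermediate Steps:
$G{\left(v \right)} = -7 + v$
$r = -15$ ($r = 5 - \left(- 2 \left(-7 + 0\right) + 6\right) = 5 - \left(\left(-2\right) \left(-7\right) + 6\right) = 5 - \left(14 + 6\right) = 5 - 20 = -15$)
$l = -8$ ($l = -15 - \left(24 \left(-1\right) - -17\right) = -15 - \left(-24 + 17\right) = -15 - -7 = -15 + 7 = -8$)
$\left(u{\left(5,10 \right)} + l\right)^{2} = \left(-8 - 8\right)^{2} = \left(-16\right)^{2} = 256$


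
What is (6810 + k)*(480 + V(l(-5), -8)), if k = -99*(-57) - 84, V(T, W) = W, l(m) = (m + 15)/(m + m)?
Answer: 5838168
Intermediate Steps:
l(m) = (15 + m)/(2*m) (l(m) = (15 + m)/((2*m)) = (15 + m)*(1/(2*m)) = (15 + m)/(2*m))
k = 5559 (k = 5643 - 84 = 5559)
(6810 + k)*(480 + V(l(-5), -8)) = (6810 + 5559)*(480 - 8) = 12369*472 = 5838168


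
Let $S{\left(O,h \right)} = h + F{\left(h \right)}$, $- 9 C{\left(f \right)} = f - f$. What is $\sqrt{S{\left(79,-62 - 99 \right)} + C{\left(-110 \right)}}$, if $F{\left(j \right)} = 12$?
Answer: $i \sqrt{149} \approx 12.207 i$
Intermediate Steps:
$C{\left(f \right)} = 0$ ($C{\left(f \right)} = - \frac{f - f}{9} = \left(- \frac{1}{9}\right) 0 = 0$)
$S{\left(O,h \right)} = 12 + h$ ($S{\left(O,h \right)} = h + 12 = 12 + h$)
$\sqrt{S{\left(79,-62 - 99 \right)} + C{\left(-110 \right)}} = \sqrt{\left(12 - 161\right) + 0} = \sqrt{-149 + 0} = \sqrt{-149} = i \sqrt{149}$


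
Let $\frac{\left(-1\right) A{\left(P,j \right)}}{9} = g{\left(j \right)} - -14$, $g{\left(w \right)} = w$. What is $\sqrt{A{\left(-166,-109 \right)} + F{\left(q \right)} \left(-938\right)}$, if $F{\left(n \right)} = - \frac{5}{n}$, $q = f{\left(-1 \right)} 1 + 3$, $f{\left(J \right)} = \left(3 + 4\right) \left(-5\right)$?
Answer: $\frac{\sqrt{11335}}{4} \approx 26.616$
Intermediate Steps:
$f{\left(J \right)} = -35$ ($f{\left(J \right)} = 7 \left(-5\right) = -35$)
$q = -32$ ($q = \left(-35\right) 1 + 3 = -35 + 3 = -32$)
$A{\left(P,j \right)} = -126 - 9 j$ ($A{\left(P,j \right)} = - 9 \left(j - -14\right) = - 9 \left(j + 14\right) = - 9 \left(14 + j\right) = -126 - 9 j$)
$\sqrt{A{\left(-166,-109 \right)} + F{\left(q \right)} \left(-938\right)} = \sqrt{\left(-126 - -981\right) + - \frac{5}{-32} \left(-938\right)} = \sqrt{\left(-126 + 981\right) + \left(-5\right) \left(- \frac{1}{32}\right) \left(-938\right)} = \sqrt{855 + \frac{5}{32} \left(-938\right)} = \sqrt{855 - \frac{2345}{16}} = \sqrt{\frac{11335}{16}} = \frac{\sqrt{11335}}{4}$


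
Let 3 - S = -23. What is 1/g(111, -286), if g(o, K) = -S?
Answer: -1/26 ≈ -0.038462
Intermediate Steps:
S = 26 (S = 3 - 1*(-23) = 3 + 23 = 26)
g(o, K) = -26 (g(o, K) = -1*26 = -26)
1/g(111, -286) = 1/(-26) = -1/26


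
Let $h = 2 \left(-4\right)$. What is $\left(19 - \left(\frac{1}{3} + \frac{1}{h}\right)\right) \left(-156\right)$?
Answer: $- \frac{5863}{2} \approx -2931.5$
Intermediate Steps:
$h = -8$
$\left(19 - \left(\frac{1}{3} + \frac{1}{h}\right)\right) \left(-156\right) = \left(19 - \left(- \frac{1}{8} + \frac{1}{3}\right)\right) \left(-156\right) = \left(19 - \frac{5}{24}\right) \left(-156\right) = \frac{451}{24} \left(-156\right) = - \frac{5863}{2}$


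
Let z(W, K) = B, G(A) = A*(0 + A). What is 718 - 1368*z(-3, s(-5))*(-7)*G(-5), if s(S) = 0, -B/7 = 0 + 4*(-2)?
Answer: 13407118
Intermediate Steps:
B = 56 (B = -7*(0 + 4*(-2)) = -7*(0 - 8) = -7*(-8) = 56)
G(A) = A² (G(A) = A*A = A²)
z(W, K) = 56
718 - 1368*z(-3, s(-5))*(-7)*G(-5) = 718 - 1368*56*(-7)*(-5)² = 718 - (-536256)*25 = 718 - 1368*(-9800) = 718 + 13406400 = 13407118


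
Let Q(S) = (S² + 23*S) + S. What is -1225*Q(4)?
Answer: -137200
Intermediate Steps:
Q(S) = S² + 24*S
-1225*Q(4) = -4900*(24 + 4) = -4900*28 = -1225*112 = -137200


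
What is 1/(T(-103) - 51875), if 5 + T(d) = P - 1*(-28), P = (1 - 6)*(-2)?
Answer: -1/51842 ≈ -1.9289e-5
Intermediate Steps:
P = 10 (P = -5*(-2) = 10)
T(d) = 33 (T(d) = -5 + (10 - 1*(-28)) = -5 + (10 + 28) = -5 + 38 = 33)
1/(T(-103) - 51875) = 1/(33 - 51875) = 1/(-51842) = -1/51842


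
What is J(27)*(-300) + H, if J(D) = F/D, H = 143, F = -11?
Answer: 2387/9 ≈ 265.22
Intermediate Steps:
J(D) = -11/D
J(27)*(-300) + H = -11/27*(-300) + 143 = 1100/9 + 143 = 2387/9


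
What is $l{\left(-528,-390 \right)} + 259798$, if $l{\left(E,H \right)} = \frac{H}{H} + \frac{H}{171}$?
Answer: $\frac{14808413}{57} \approx 2.598 \cdot 10^{5}$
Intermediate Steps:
$l{\left(E,H \right)} = 1 + \frac{H}{171}$ ($l{\left(E,H \right)} = 1 + H \frac{1}{171} = 1 + \frac{H}{171}$)
$l{\left(-528,-390 \right)} + 259798 = \left(1 + \frac{1}{171} \left(-390\right)\right) + 259798 = \left(1 - \frac{130}{57}\right) + 259798 = - \frac{73}{57} + 259798 = \frac{14808413}{57}$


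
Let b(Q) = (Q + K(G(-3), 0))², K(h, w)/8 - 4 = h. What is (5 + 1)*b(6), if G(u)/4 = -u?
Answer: 107736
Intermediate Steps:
G(u) = -4*u (G(u) = 4*(-u) = -4*u)
K(h, w) = 32 + 8*h
b(Q) = (128 + Q)² (b(Q) = (Q + (32 + 8*(-4*(-3))))² = (Q + (32 + 8*12))² = (Q + (32 + 96))² = (Q + 128)² = (128 + Q)²)
(5 + 1)*b(6) = (5 + 1)*(128 + 6)² = 6*134² = 6*17956 = 107736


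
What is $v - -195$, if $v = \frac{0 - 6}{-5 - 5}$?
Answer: $\frac{978}{5} \approx 195.6$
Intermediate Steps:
$v = \frac{3}{5}$ ($v = - \frac{6}{-10} = \left(-6\right) \left(- \frac{1}{10}\right) = \frac{3}{5} \approx 0.6$)
$v - -195 = \frac{3}{5} - -195 = \frac{3}{5} + 195 = \frac{978}{5}$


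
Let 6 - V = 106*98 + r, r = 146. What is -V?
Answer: 10528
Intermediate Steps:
V = -10528 (V = 6 - (106*98 + 146) = 6 - (10388 + 146) = 6 - 1*10534 = 6 - 10534 = -10528)
-V = -1*(-10528) = 10528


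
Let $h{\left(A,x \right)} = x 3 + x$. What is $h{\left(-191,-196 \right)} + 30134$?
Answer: $29350$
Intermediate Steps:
$h{\left(A,x \right)} = 4 x$ ($h{\left(A,x \right)} = 3 x + x = 4 x$)
$h{\left(-191,-196 \right)} + 30134 = 4 \left(-196\right) + 30134 = -784 + 30134 = 29350$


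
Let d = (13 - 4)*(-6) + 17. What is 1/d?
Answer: -1/37 ≈ -0.027027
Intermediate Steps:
d = -37 (d = 9*(-6) + 17 = -54 + 17 = -37)
1/d = 1/(-37) = -1/37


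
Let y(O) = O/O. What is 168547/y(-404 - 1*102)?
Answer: 168547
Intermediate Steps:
y(O) = 1
168547/y(-404 - 1*102) = 168547/1 = 168547*1 = 168547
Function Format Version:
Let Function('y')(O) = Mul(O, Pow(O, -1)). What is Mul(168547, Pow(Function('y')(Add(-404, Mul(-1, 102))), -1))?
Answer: 168547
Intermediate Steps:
Function('y')(O) = 1
Mul(168547, Pow(Function('y')(Add(-404, Mul(-1, 102))), -1)) = Mul(168547, Pow(1, -1)) = Mul(168547, 1) = 168547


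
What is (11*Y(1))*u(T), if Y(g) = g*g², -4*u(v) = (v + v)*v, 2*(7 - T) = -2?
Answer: -352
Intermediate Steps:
T = 8 (T = 7 - ½*(-2) = 7 + 1 = 8)
u(v) = -v²/2 (u(v) = -(v + v)*v/4 = -2*v*v/4 = -v²/2)
Y(g) = g³
(11*Y(1))*u(T) = (11*1³)*(-½*8²) = (11*1)*(-½*64) = 11*(-32) = -352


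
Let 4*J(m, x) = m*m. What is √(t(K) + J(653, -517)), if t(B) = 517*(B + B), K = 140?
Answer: √1005449/2 ≈ 501.36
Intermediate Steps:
J(m, x) = m²/4 (J(m, x) = (m*m)/4 = m²/4)
t(B) = 1034*B (t(B) = 517*(2*B) = 1034*B)
√(t(K) + J(653, -517)) = √(1034*140 + (¼)*653²) = √(144760 + (¼)*426409) = √(144760 + 426409/4) = √(1005449/4) = √1005449/2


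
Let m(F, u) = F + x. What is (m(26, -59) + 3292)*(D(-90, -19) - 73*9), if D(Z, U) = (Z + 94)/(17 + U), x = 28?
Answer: -2205014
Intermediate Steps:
D(Z, U) = (94 + Z)/(17 + U)
m(F, u) = 28 + F (m(F, u) = F + 28 = 28 + F)
(m(26, -59) + 3292)*(D(-90, -19) - 73*9) = ((28 + 26) + 3292)*((94 - 90)/(17 - 19) - 73*9) = (54 + 3292)*(4/(-2) - 657) = 3346*(-½*4 - 657) = 3346*(-2 - 657) = 3346*(-659) = -2205014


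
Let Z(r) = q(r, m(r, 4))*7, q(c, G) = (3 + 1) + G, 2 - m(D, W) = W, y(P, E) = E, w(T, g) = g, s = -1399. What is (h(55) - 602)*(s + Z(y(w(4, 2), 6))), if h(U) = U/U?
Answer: 832385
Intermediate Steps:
m(D, W) = 2 - W
q(c, G) = 4 + G
Z(r) = 14 (Z(r) = (4 + (2 - 1*4))*7 = (4 + (2 - 4))*7 = (4 - 2)*7 = 2*7 = 14)
h(U) = 1
(h(55) - 602)*(s + Z(y(w(4, 2), 6))) = (1 - 602)*(-1399 + 14) = -601*(-1385) = 832385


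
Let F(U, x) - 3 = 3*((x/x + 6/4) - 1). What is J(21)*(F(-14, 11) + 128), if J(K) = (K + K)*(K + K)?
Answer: 239022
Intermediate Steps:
J(K) = 4*K**2 (J(K) = (2*K)*(2*K) = 4*K**2)
F(U, x) = 15/2 (F(U, x) = 3 + 3*((x/x + 6/4) - 1) = 3 + 3*((1 + 6*(1/4)) - 1) = 3 + 3*((1 + 3/2) - 1) = 3 + 3*(5/2 - 1) = 3 + 3*(3/2) = 3 + 9/2 = 15/2)
J(21)*(F(-14, 11) + 128) = (4*21**2)*(15/2 + 128) = (4*441)*(271/2) = 1764*(271/2) = 239022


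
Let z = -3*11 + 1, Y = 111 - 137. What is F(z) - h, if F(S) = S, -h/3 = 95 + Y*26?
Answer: -1775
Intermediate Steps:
Y = -26
z = -32 (z = -33 + 1 = -32)
h = 1743 (h = -3*(95 - 26*26) = -3*(95 - 676) = -3*(-581) = 1743)
F(z) - h = -32 - 1*1743 = -32 - 1743 = -1775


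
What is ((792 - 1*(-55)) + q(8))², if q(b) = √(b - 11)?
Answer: (847 + I*√3)² ≈ 7.1741e+5 + 2934.0*I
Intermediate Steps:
q(b) = √(-11 + b)
((792 - 1*(-55)) + q(8))² = ((792 - 1*(-55)) + √(-11 + 8))² = ((792 + 55) + √(-3))² = (847 + I*√3)²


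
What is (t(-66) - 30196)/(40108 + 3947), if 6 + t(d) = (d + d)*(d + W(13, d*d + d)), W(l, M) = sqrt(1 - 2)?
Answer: -4298/8811 - 4*I/1335 ≈ -0.4878 - 0.0029963*I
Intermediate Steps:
W(l, M) = I (W(l, M) = sqrt(-1) = I)
t(d) = -6 + 2*d*(I + d) (t(d) = -6 + (d + d)*(d + I) = -6 + (2*d)*(I + d) = -6 + 2*d*(I + d))
(t(-66) - 30196)/(40108 + 3947) = ((-6 + 2*(-66)**2 + 2*I*(-66)) - 30196)/(40108 + 3947) = ((-6 + 2*4356 - 132*I) - 30196)/44055 = ((-6 + 8712 - 132*I) - 30196)*(1/44055) = ((8706 - 132*I) - 30196)*(1/44055) = (-21490 - 132*I)*(1/44055) = -4298/8811 - 4*I/1335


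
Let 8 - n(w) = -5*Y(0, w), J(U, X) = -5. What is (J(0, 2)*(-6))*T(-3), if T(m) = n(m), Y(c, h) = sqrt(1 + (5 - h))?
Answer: 690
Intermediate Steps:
Y(c, h) = sqrt(6 - h)
n(w) = 8 + 5*sqrt(6 - w) (n(w) = 8 - (-5)*sqrt(6 - w) = 8 + 5*sqrt(6 - w))
T(m) = 8 + 5*sqrt(6 - m)
(J(0, 2)*(-6))*T(-3) = (-5*(-6))*(8 + 5*sqrt(6 - 1*(-3))) = 30*(8 + 5*sqrt(6 + 3)) = 30*(8 + 5*sqrt(9)) = 30*(8 + 5*3) = 30*(8 + 15) = 30*23 = 690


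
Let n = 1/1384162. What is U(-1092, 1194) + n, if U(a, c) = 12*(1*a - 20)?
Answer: -18470257727/1384162 ≈ -13344.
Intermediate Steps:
n = 1/1384162 ≈ 7.2246e-7
U(a, c) = -240 + 12*a (U(a, c) = 12*(a - 20) = 12*(-20 + a) = -240 + 12*a)
U(-1092, 1194) + n = (-240 + 12*(-1092)) + 1/1384162 = (-240 - 13104) + 1/1384162 = -13344 + 1/1384162 = -18470257727/1384162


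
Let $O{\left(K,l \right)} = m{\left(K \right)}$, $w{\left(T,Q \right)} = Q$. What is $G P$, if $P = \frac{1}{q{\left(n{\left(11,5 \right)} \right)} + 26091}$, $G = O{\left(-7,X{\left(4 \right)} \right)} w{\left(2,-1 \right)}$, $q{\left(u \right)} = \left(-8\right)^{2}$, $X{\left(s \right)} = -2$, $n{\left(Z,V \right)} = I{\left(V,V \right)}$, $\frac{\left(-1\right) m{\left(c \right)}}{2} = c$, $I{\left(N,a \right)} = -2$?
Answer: $- \frac{14}{26155} \approx -0.00053527$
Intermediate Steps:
$m{\left(c \right)} = - 2 c$
$n{\left(Z,V \right)} = -2$
$q{\left(u \right)} = 64$
$O{\left(K,l \right)} = - 2 K$
$G = -14$ ($G = \left(-2\right) \left(-7\right) \left(-1\right) = 14 \left(-1\right) = -14$)
$P = \frac{1}{26155}$ ($P = \frac{1}{64 + 26091} = \frac{1}{26155} \approx 3.8234 \cdot 10^{-5}$)
$G P = \left(-14\right) \frac{1}{26155} = - \frac{14}{26155}$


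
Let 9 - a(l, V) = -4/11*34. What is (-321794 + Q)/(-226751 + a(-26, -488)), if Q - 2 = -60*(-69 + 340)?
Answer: 619762/415671 ≈ 1.4910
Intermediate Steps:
a(l, V) = 235/11 (a(l, V) = 9 - (-4/11)*34 = 9 - (-4*1/11)*34 = 9 - (-4)*34/11 = 9 - 1*(-136/11) = 9 + 136/11 = 235/11)
Q = -16258 (Q = 2 - 60*(-69 + 340) = 2 - 60*271 = 2 - 16260 = -16258)
(-321794 + Q)/(-226751 + a(-26, -488)) = (-321794 - 16258)/(-226751 + 235/11) = -338052/(-2494026/11) = -338052*(-11/2494026) = 619762/415671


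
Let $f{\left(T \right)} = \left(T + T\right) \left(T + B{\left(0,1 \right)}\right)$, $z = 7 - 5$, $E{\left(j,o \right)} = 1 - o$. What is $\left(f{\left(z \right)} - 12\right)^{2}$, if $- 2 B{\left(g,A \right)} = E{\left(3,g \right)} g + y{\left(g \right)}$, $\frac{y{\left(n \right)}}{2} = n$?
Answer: $16$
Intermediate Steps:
$y{\left(n \right)} = 2 n$
$B{\left(g,A \right)} = - g - \frac{g \left(1 - g\right)}{2}$ ($B{\left(g,A \right)} = - \frac{\left(1 - g\right) g + 2 g}{2} = - \frac{g \left(1 - g\right) + 2 g}{2} = - \frac{2 g + g \left(1 - g\right)}{2} = - g - \frac{g \left(1 - g\right)}{2}$)
$z = 2$ ($z = 7 - 5 = 2$)
$f{\left(T \right)} = 2 T^{2}$ ($f{\left(T \right)} = \left(T + T\right) \left(T + \frac{1}{2} \cdot 0 \left(-3 + 0\right)\right) = 2 T \left(T + \frac{1}{2} \cdot 0 \left(-3\right)\right) = 2 T \left(T + 0\right) = 2 T T = 2 T^{2}$)
$\left(f{\left(z \right)} - 12\right)^{2} = \left(2 \cdot 2^{2} - 12\right)^{2} = \left(2 \cdot 4 - 12\right)^{2} = \left(8 - 12\right)^{2} = \left(-4\right)^{2} = 16$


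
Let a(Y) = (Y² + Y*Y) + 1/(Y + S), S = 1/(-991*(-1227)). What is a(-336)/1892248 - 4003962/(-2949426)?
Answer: 561257744997338970281/380033430851613214008 ≈ 1.4769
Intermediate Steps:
S = 1/1215957 (S = -1/991*(-1/1227) = 1/1215957 ≈ 8.2240e-7)
a(Y) = 1/(1/1215957 + Y) + 2*Y² (a(Y) = (Y² + Y*Y) + 1/(Y + 1/1215957) = (Y² + Y²) + 1/(1/1215957 + Y) = 2*Y² + 1/(1/1215957 + Y) = 1/(1/1215957 + Y) + 2*Y²)
a(-336)/1892248 - 4003962/(-2949426) = ((1215957 + 2*(-336)² + 2431914*(-336)³)/(1 + 1215957*(-336)))/1892248 - 4003962/(-2949426) = ((1215957 + 2*112896 + 2431914*(-37933056))/(1 - 408561552))*(1/1892248) - 4003962*(-1/2949426) = ((1215957 + 225792 - 92249929949184)/(-408561551))*(1/1892248) + 667327/491571 = -1/408561551*(-92249928507435)*(1/1892248) + 667327/491571 = (92249928507435/408561551)*(1/1892248) + 667327/491571 = 92249928507435/773099777756648 + 667327/491571 = 561257744997338970281/380033430851613214008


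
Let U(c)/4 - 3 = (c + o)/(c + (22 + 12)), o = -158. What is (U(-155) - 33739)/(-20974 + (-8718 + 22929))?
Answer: 4079715/818323 ≈ 4.9855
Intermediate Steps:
U(c) = 12 + 4*(-158 + c)/(34 + c) (U(c) = 12 + 4*((c - 158)/(c + (22 + 12))) = 12 + 4*((-158 + c)/(c + 34)) = 12 + 4*((-158 + c)/(34 + c)) = 12 + 4*(-158 + c)/(34 + c))
(U(-155) - 33739)/(-20974 + (-8718 + 22929)) = (16*(-14 - 155)/(34 - 155) - 33739)/(-20974 + (-8718 + 22929)) = (16*(-169)/(-121) - 33739)/(-20974 + 14211) = (16*(-1/121)*(-169) - 33739)/(-6763) = (2704/121 - 33739)*(-1/6763) = -4079715/121*(-1/6763) = 4079715/818323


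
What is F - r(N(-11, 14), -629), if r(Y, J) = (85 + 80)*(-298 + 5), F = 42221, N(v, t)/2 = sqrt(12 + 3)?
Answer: 90566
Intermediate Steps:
N(v, t) = 2*sqrt(15) (N(v, t) = 2*sqrt(12 + 3) = 2*sqrt(15))
r(Y, J) = -48345 (r(Y, J) = 165*(-293) = -48345)
F - r(N(-11, 14), -629) = 42221 - 1*(-48345) = 42221 + 48345 = 90566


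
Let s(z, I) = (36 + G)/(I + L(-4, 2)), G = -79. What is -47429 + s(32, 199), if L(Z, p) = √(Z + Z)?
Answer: 86*(-1103*√2 + 109749*I)/(-199*I + 2*√2) ≈ -47429.0 + 0.0030701*I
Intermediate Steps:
L(Z, p) = √2*√Z (L(Z, p) = √(2*Z) = √2*√Z)
s(z, I) = -43/(I + 2*I*√2) (s(z, I) = (36 - 79)/(I + √2*√(-4)) = -43/(I + √2*(2*I)) = -43/(I + 2*I*√2))
-47429 + s(32, 199) = -47429 - 43/(199 + 2*I*√2)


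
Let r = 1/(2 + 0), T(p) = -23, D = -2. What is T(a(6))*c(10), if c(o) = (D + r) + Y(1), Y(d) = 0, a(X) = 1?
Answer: 69/2 ≈ 34.500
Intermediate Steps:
r = 1/2 ≈ 0.50000
c(o) = -3/2 (c(o) = (-2 + 1/2) + 0 = -3/2 + 0 = -3/2)
T(a(6))*c(10) = -23*(-3/2) = 69/2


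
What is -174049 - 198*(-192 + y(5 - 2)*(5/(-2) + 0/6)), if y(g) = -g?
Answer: -137518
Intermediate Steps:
-174049 - 198*(-192 + y(5 - 2)*(5/(-2) + 0/6)) = -174049 - 198*(-192 + (-(5 - 2))*(5/(-2) + 0/6)) = -174049 - 198*(-192 + (-1*3)*(5*(-½) + 0*(⅙))) = -174049 - 198*(-192 - 3*(-5/2 + 0)) = -174049 - 198*(-192 - 3*(-5/2)) = -174049 - 198*(-192 + 15/2) = -174049 - 198*(-369/2) = -174049 + 36531 = -137518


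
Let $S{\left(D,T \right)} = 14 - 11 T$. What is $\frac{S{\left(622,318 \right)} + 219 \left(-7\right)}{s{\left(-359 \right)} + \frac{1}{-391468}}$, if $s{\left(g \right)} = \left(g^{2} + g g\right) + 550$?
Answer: $- \frac{1963994956}{101120882015} \approx -0.019422$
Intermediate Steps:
$s{\left(g \right)} = 550 + 2 g^{2}$ ($s{\left(g \right)} = \left(g^{2} + g^{2}\right) + 550 = 2 g^{2} + 550 = 550 + 2 g^{2}$)
$\frac{S{\left(622,318 \right)} + 219 \left(-7\right)}{s{\left(-359 \right)} + \frac{1}{-391468}} = \frac{\left(14 - 3498\right) + 219 \left(-7\right)}{\left(550 + 2 \left(-359\right)^{2}\right) + \frac{1}{-391468}} = \frac{\left(14 - 3498\right) - 1533}{\left(550 + 2 \cdot 128881\right) - \frac{1}{391468}} = \frac{-3484 - 1533}{\left(550 + 257762\right) - \frac{1}{391468}} = - \frac{5017}{258312 - \frac{1}{391468}} = - \frac{5017}{\frac{101120882015}{391468}} = \left(-5017\right) \frac{391468}{101120882015} = - \frac{1963994956}{101120882015}$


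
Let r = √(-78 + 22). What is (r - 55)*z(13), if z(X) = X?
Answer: -715 + 26*I*√14 ≈ -715.0 + 97.283*I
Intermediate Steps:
r = 2*I*√14 (r = √(-56) = 2*I*√14 ≈ 7.4833*I)
(r - 55)*z(13) = (2*I*√14 - 55)*13 = (-55 + 2*I*√14)*13 = -715 + 26*I*√14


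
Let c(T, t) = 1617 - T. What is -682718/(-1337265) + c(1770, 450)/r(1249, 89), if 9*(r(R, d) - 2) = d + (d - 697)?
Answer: 727818541/223323255 ≈ 3.2590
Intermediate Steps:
r(R, d) = -679/9 + 2*d/9 (r(R, d) = 2 + (d + (d - 697))/9 = 2 + (d + (-697 + d))/9 = 2 + (-697 + 2*d)/9 = 2 + (-697/9 + 2*d/9) = -679/9 + 2*d/9)
-682718/(-1337265) + c(1770, 450)/r(1249, 89) = -682718/(-1337265) + (1617 - 1*1770)/(-679/9 + (2/9)*89) = -682718*(-1/1337265) + (1617 - 1770)/(-679/9 + 178/9) = 682718/1337265 - 153/(-167/3) = 682718/1337265 - 153*(-3/167) = 682718/1337265 + 459/167 = 727818541/223323255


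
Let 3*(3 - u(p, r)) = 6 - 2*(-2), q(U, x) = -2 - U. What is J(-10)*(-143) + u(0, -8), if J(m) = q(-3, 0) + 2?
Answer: -1288/3 ≈ -429.33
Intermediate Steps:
J(m) = 3 (J(m) = (-2 - 1*(-3)) + 2 = (-2 + 3) + 2 = 1 + 2 = 3)
u(p, r) = -⅓ (u(p, r) = 3 - (6 - 2*(-2))/3 = 3 - (6 + 4)/3 = 3 - ⅓*10 = 3 - 10/3 = -⅓)
J(-10)*(-143) + u(0, -8) = 3*(-143) - ⅓ = -429 - ⅓ = -1288/3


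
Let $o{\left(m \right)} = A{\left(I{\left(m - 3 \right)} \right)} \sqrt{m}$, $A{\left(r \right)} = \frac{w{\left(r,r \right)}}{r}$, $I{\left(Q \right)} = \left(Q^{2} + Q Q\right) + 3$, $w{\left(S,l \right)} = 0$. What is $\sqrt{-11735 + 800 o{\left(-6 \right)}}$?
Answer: $i \sqrt{11735} \approx 108.33 i$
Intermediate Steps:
$I{\left(Q \right)} = 3 + 2 Q^{2}$ ($I{\left(Q \right)} = \left(Q^{2} + Q^{2}\right) + 3 = 2 Q^{2} + 3 = 3 + 2 Q^{2}$)
$A{\left(r \right)} = 0$ ($A{\left(r \right)} = \frac{0}{r} = 0$)
$o{\left(m \right)} = 0$ ($o{\left(m \right)} = 0 \sqrt{m} = 0$)
$\sqrt{-11735 + 800 o{\left(-6 \right)}} = \sqrt{-11735 + 800 \cdot 0} = \sqrt{-11735 + 0} = \sqrt{-11735} = i \sqrt{11735}$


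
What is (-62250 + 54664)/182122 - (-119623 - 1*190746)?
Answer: 28262507716/91061 ≈ 3.1037e+5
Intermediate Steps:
(-62250 + 54664)/182122 - (-119623 - 1*190746) = -7586*1/182122 - (-119623 - 190746) = -3793/91061 - 1*(-310369) = -3793/91061 + 310369 = 28262507716/91061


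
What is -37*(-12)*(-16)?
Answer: -7104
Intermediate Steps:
-37*(-12)*(-16) = 444*(-16) = -7104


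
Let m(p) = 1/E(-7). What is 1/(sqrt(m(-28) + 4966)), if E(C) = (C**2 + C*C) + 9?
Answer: sqrt(56855841)/531363 ≈ 0.014190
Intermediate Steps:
E(C) = 9 + 2*C**2 (E(C) = (C**2 + C**2) + 9 = 2*C**2 + 9 = 9 + 2*C**2)
m(p) = 1/107 (m(p) = 1/(9 + 2*(-7)**2) = 1/(9 + 2*49) = 1/(9 + 98) = 1/107)
1/(sqrt(m(-28) + 4966)) = 1/(sqrt(1/107 + 4966)) = 1/(sqrt(531363/107)) = 1/(sqrt(56855841)/107) = sqrt(56855841)/531363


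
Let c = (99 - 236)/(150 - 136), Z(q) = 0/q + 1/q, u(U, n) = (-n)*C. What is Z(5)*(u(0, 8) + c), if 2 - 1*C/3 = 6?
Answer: 1207/70 ≈ 17.243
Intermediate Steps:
C = -12 (C = 6 - 3*6 = 6 - 18 = -12)
u(U, n) = 12*n (u(U, n) = -n*(-12) = 12*n)
Z(q) = 1/q (Z(q) = 0 + 1/q = 1/q)
c = -137/14 ≈ -9.7857
Z(5)*(u(0, 8) + c) = (12*8 - 137/14)/5 = (96 - 137/14)/5 = (⅕)*(1207/14) = 1207/70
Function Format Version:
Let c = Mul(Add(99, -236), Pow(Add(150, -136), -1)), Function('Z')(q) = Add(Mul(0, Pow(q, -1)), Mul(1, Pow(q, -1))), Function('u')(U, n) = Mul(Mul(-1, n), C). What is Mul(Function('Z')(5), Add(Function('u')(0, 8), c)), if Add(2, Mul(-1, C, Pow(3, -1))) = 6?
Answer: Rational(1207, 70) ≈ 17.243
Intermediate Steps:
C = -12 (C = Add(6, Mul(-3, 6)) = Add(6, -18) = -12)
Function('u')(U, n) = Mul(12, n) (Function('u')(U, n) = Mul(Mul(-1, n), -12) = Mul(12, n))
Function('Z')(q) = Pow(q, -1) (Function('Z')(q) = Add(0, Pow(q, -1)) = Pow(q, -1))
c = Rational(-137, 14) (c = Mul(-137, Pow(14, -1)) = Mul(-137, Rational(1, 14)) = Rational(-137, 14) ≈ -9.7857)
Mul(Function('Z')(5), Add(Function('u')(0, 8), c)) = Mul(Pow(5, -1), Add(Mul(12, 8), Rational(-137, 14))) = Mul(Rational(1, 5), Add(96, Rational(-137, 14))) = Mul(Rational(1, 5), Rational(1207, 14)) = Rational(1207, 70)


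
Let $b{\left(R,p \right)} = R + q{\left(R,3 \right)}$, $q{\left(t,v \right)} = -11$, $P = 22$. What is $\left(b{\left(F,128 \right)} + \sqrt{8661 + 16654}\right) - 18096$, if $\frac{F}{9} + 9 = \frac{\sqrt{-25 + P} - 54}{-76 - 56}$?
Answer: $- \frac{400055}{22} + \sqrt{25315} - \frac{3 i \sqrt{3}}{44} \approx -18025.0 - 0.11809 i$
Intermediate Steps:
$F = - \frac{1701}{22} - \frac{3 i \sqrt{3}}{44}$ ($F = -81 + 9 \frac{\sqrt{-25 + 22} - 54}{-76 - 56} = -81 + 9 \frac{\sqrt{-3} - 54}{-132} = -81 + 9 \left(i \sqrt{3} - 54\right) \left(- \frac{1}{132}\right) = -81 + 9 \left(-54 + i \sqrt{3}\right) \left(- \frac{1}{132}\right) = -81 + 9 \left(\frac{9}{22} - \frac{i \sqrt{3}}{132}\right) = -81 + \left(\frac{81}{22} - \frac{3 i \sqrt{3}}{44}\right) = - \frac{1701}{22} - \frac{3 i \sqrt{3}}{44} \approx -77.318 - 0.11809 i$)
$b{\left(R,p \right)} = -11 + R$ ($b{\left(R,p \right)} = R - 11 = -11 + R$)
$\left(b{\left(F,128 \right)} + \sqrt{8661 + 16654}\right) - 18096 = \left(\left(-11 - \left(\frac{1701}{22} + \frac{3 i \sqrt{3}}{44}\right)\right) + \sqrt{8661 + 16654}\right) - 18096 = \left(\left(- \frac{1943}{22} - \frac{3 i \sqrt{3}}{44}\right) + \sqrt{25315}\right) - 18096 = \left(- \frac{1943}{22} + \sqrt{25315} - \frac{3 i \sqrt{3}}{44}\right) - 18096 = - \frac{400055}{22} + \sqrt{25315} - \frac{3 i \sqrt{3}}{44}$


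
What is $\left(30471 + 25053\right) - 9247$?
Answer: $46277$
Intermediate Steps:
$\left(30471 + 25053\right) - 9247 = 55524 - 9247 = 46277$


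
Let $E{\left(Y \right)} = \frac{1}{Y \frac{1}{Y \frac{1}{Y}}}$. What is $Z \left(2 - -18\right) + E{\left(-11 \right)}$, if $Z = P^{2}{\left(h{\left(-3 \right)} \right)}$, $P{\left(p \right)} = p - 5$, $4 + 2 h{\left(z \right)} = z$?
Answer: $\frac{15894}{11} \approx 1444.9$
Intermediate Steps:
$h{\left(z \right)} = -2 + \frac{z}{2}$
$E{\left(Y \right)} = \frac{1}{Y}$ ($E{\left(Y \right)} = \frac{1}{Y 1^{-1}} = \frac{1}{Y 1} = \frac{1}{Y}$)
$P{\left(p \right)} = -5 + p$
$Z = \frac{289}{4}$ ($Z = \left(-5 + \left(-2 + \frac{1}{2} \left(-3\right)\right)\right)^{2} = \left(-5 - \frac{7}{2}\right)^{2} = \left(- \frac{17}{2}\right)^{2} = \frac{289}{4} \approx 72.25$)
$Z \left(2 - -18\right) + E{\left(-11 \right)} = \frac{289 \left(2 - -18\right)}{4} + \frac{1}{-11} = \frac{289 \left(2 + 18\right)}{4} - \frac{1}{11} = \frac{289}{4} \cdot 20 - \frac{1}{11} = 1445 - \frac{1}{11} = \frac{15894}{11}$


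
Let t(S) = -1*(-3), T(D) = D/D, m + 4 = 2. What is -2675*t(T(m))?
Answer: -8025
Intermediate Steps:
m = -2 (m = -4 + 2 = -2)
T(D) = 1
t(S) = 3
-2675*t(T(m)) = -2675*3 = -8025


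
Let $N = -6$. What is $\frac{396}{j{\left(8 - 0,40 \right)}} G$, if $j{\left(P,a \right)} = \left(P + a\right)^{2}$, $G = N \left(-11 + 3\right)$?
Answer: $\frac{33}{4} \approx 8.25$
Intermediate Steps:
$G = 48$ ($G = - 6 \left(-11 + 3\right) = \left(-6\right) \left(-8\right) = 48$)
$\frac{396}{j{\left(8 - 0,40 \right)}} G = \frac{396}{\left(\left(8 - 0\right) + 40\right)^{2}} \cdot 48 = \frac{396}{\left(\left(8 + 0\right) + 40\right)^{2}} \cdot 48 = \frac{396}{\left(8 + 40\right)^{2}} \cdot 48 = \frac{396}{48^{2}} \cdot 48 = \frac{396}{2304} \cdot 48 = 396 \cdot \frac{1}{2304} \cdot 48 = \frac{11}{64} \cdot 48 = \frac{33}{4}$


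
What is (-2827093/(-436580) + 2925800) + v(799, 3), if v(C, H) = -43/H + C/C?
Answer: 3832028310079/1309740 ≈ 2.9258e+6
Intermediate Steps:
v(C, H) = 1 - 43/H (v(C, H) = -43/H + 1 = 1 - 43/H)
(-2827093/(-436580) + 2925800) + v(799, 3) = (-2827093/(-436580) + 2925800) + (-43 + 3)/3 = (-2827093*(-1/436580) + 2925800) + (⅓)*(-40) = (2827093/436580 + 2925800) - 40/3 = 1277348591093/436580 - 40/3 = 3832028310079/1309740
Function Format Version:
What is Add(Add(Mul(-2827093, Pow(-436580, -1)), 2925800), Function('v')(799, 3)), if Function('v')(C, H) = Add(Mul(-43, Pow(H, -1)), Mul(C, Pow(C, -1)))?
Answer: Rational(3832028310079, 1309740) ≈ 2.9258e+6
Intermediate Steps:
Function('v')(C, H) = Add(1, Mul(-43, Pow(H, -1))) (Function('v')(C, H) = Add(Mul(-43, Pow(H, -1)), 1) = Add(1, Mul(-43, Pow(H, -1))))
Add(Add(Mul(-2827093, Pow(-436580, -1)), 2925800), Function('v')(799, 3)) = Add(Add(Mul(-2827093, Pow(-436580, -1)), 2925800), Mul(Pow(3, -1), Add(-43, 3))) = Add(Add(Mul(-2827093, Rational(-1, 436580)), 2925800), Mul(Rational(1, 3), -40)) = Add(Add(Rational(2827093, 436580), 2925800), Rational(-40, 3)) = Add(Rational(1277348591093, 436580), Rational(-40, 3)) = Rational(3832028310079, 1309740)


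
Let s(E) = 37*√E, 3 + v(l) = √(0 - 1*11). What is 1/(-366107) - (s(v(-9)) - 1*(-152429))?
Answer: -55805323904/366107 - 37*√(-3 + I*√11) ≈ -1.5246e+5 - 71.517*I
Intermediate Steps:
v(l) = -3 + I*√11 (v(l) = -3 + √(0 - 1*11) = -3 + √(0 - 11) = -3 + √(-11) = -3 + I*√11)
1/(-366107) - (s(v(-9)) - 1*(-152429)) = 1/(-366107) - (37*√(-3 + I*√11) - 1*(-152429)) = -1/366107 - (37*√(-3 + I*√11) + 152429) = -1/366107 - (152429 + 37*√(-3 + I*√11)) = -1/366107 + (-152429 - 37*√(-3 + I*√11)) = -55805323904/366107 - 37*√(-3 + I*√11)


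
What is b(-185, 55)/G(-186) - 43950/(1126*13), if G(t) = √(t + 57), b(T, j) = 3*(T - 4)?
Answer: -21975/7319 + 189*I*√129/43 ≈ -3.0025 + 49.922*I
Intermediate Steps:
b(T, j) = -12 + 3*T (b(T, j) = 3*(-4 + T) = -12 + 3*T)
G(t) = √(57 + t)
b(-185, 55)/G(-186) - 43950/(1126*13) = (-12 + 3*(-185))/(√(57 - 186)) - 43950/(1126*13) = (-12 - 555)/(√(-129)) - 43950/14638 = -567*(-I*√129/129) - 43950*1/14638 = -(-189)*I*√129/43 - 21975/7319 = 189*I*√129/43 - 21975/7319 = -21975/7319 + 189*I*√129/43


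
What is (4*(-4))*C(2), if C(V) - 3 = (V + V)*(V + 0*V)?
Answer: -176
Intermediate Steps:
C(V) = 3 + 2*V² (C(V) = 3 + (V + V)*(V + 0*V) = 3 + (2*V)*(V + 0) = 3 + (2*V)*V = 3 + 2*V²)
(4*(-4))*C(2) = (4*(-4))*(3 + 2*2²) = -16*(3 + 2*4) = -16*(3 + 8) = -16*11 = -176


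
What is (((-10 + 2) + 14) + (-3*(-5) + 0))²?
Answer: 441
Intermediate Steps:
(((-10 + 2) + 14) + (-3*(-5) + 0))² = ((-8 + 14) + (15 + 0))² = (6 + 15)² = 21² = 441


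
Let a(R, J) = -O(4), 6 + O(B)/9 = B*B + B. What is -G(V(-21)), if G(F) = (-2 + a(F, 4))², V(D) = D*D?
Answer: -16384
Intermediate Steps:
O(B) = -54 + 9*B + 9*B² (O(B) = -54 + 9*(B*B + B) = -54 + 9*(B² + B) = -54 + 9*(B + B²) = -54 + (9*B + 9*B²) = -54 + 9*B + 9*B²)
V(D) = D²
a(R, J) = -126 (a(R, J) = -(-54 + 9*4 + 9*4²) = -(-54 + 36 + 9*16) = -(-54 + 36 + 144) = -1*126 = -126)
G(F) = 16384 (G(F) = (-2 - 126)² = (-128)² = 16384)
-G(V(-21)) = -1*16384 = -16384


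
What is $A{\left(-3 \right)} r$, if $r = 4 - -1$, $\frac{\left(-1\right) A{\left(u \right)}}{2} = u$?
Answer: $30$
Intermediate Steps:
$A{\left(u \right)} = - 2 u$
$r = 5$ ($r = 4 + 1 = 5$)
$A{\left(-3 \right)} r = \left(-2\right) \left(-3\right) 5 = 6 \cdot 5 = 30$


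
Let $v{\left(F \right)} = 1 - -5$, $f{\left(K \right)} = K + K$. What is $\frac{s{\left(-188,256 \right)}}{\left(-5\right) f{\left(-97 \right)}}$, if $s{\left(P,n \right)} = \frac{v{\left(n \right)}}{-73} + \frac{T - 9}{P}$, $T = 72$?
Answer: $- \frac{5727}{13312280} \approx -0.0004302$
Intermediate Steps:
$f{\left(K \right)} = 2 K$
$v{\left(F \right)} = 6$ ($v{\left(F \right)} = 1 + 5 = 6$)
$s{\left(P,n \right)} = - \frac{6}{73} + \frac{63}{P}$ ($s{\left(P,n \right)} = \frac{6}{-73} + \frac{72 - 9}{P} = 6 \left(- \frac{1}{73}\right) + \frac{63}{P} = - \frac{6}{73} + \frac{63}{P}$)
$\frac{s{\left(-188,256 \right)}}{\left(-5\right) f{\left(-97 \right)}} = \frac{- \frac{6}{73} + \frac{63}{-188}}{\left(-5\right) 2 \left(-97\right)} = \frac{- \frac{6}{73} + 63 \left(- \frac{1}{188}\right)}{\left(-5\right) \left(-194\right)} = \frac{- \frac{6}{73} - \frac{63}{188}}{970} = \left(- \frac{5727}{13724}\right) \frac{1}{970} = - \frac{5727}{13312280}$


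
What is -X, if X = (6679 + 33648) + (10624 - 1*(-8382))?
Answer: -59333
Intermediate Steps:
X = 59333 (X = 40327 + (10624 + 8382) = 40327 + 19006 = 59333)
-X = -1*59333 = -59333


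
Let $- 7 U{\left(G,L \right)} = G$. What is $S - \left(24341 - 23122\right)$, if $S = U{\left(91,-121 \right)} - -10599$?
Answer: $9367$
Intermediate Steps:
$U{\left(G,L \right)} = - \frac{G}{7}$
$S = 10586$ ($S = \left(- \frac{1}{7}\right) 91 - -10599 = -13 + 10599 = 10586$)
$S - \left(24341 - 23122\right) = 10586 - \left(24341 - 23122\right) = 10586 - 1219 = 9367$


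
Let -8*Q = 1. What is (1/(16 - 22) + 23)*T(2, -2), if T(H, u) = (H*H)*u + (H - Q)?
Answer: -6439/48 ≈ -134.15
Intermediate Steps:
Q = -⅛ (Q = -⅛*1 = -⅛ ≈ -0.12500)
T(H, u) = ⅛ + H + u*H² (T(H, u) = (H*H)*u + (H - 1*(-⅛)) = H²*u + (H + ⅛) = u*H² + (⅛ + H) = ⅛ + H + u*H²)
(1/(16 - 22) + 23)*T(2, -2) = (1/(16 - 22) + 23)*(⅛ + 2 - 2*2²) = (1/(-6) + 23)*(⅛ + 2 - 2*4) = (-⅙ + 23)*(⅛ + 2 - 8) = (137/6)*(-47/8) = -6439/48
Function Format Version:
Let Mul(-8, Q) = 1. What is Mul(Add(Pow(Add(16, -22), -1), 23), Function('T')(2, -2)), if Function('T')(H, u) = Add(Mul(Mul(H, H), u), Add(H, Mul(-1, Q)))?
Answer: Rational(-6439, 48) ≈ -134.15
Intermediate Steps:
Q = Rational(-1, 8) (Q = Mul(Rational(-1, 8), 1) = Rational(-1, 8) ≈ -0.12500)
Function('T')(H, u) = Add(Rational(1, 8), H, Mul(u, Pow(H, 2))) (Function('T')(H, u) = Add(Mul(Mul(H, H), u), Add(H, Mul(-1, Rational(-1, 8)))) = Add(Mul(Pow(H, 2), u), Add(H, Rational(1, 8))) = Add(Mul(u, Pow(H, 2)), Add(Rational(1, 8), H)) = Add(Rational(1, 8), H, Mul(u, Pow(H, 2))))
Mul(Add(Pow(Add(16, -22), -1), 23), Function('T')(2, -2)) = Mul(Add(Pow(Add(16, -22), -1), 23), Add(Rational(1, 8), 2, Mul(-2, Pow(2, 2)))) = Mul(Add(Pow(-6, -1), 23), Add(Rational(1, 8), 2, Mul(-2, 4))) = Mul(Add(Rational(-1, 6), 23), Add(Rational(1, 8), 2, -8)) = Mul(Rational(137, 6), Rational(-47, 8)) = Rational(-6439, 48)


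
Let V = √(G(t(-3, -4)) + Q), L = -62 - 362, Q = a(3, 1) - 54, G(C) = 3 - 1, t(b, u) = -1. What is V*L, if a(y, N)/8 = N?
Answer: -848*I*√11 ≈ -2812.5*I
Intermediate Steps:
G(C) = 2
a(y, N) = 8*N
Q = -46 (Q = 8*1 - 54 = 8 - 54 = -46)
L = -424
V = 2*I*√11 (V = √(2 - 46) = √(-44) = 2*I*√11 ≈ 6.6332*I)
V*L = (2*I*√11)*(-424) = -848*I*√11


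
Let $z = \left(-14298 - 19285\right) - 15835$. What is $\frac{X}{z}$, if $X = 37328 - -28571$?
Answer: $- \frac{65899}{49418} \approx -1.3335$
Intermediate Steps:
$X = 65899$ ($X = 37328 + 28571 = 65899$)
$z = -49418$ ($z = \left(-14298 - 19285\right) - 15835 = -33583 - 15835 = -49418$)
$\frac{X}{z} = \frac{65899}{-49418} = 65899 \left(- \frac{1}{49418}\right) = - \frac{65899}{49418}$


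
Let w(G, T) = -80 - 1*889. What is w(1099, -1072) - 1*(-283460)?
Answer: 282491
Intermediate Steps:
w(G, T) = -969 (w(G, T) = -80 - 889 = -969)
w(1099, -1072) - 1*(-283460) = -969 - 1*(-283460) = -969 + 283460 = 282491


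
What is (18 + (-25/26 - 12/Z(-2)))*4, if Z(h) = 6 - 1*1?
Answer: 3806/65 ≈ 58.554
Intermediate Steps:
Z(h) = 5 (Z(h) = 6 - 1 = 5)
(18 + (-25/26 - 12/Z(-2)))*4 = (18 + (-25/26 - 12/5))*4 = (18 - 437/130)*4 = (1903/130)*4 = 3806/65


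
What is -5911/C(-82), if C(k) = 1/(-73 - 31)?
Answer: 614744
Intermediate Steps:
C(k) = -1/104 (C(k) = 1/(-104) = -1/104)
-5911/C(-82) = -5911/(-1/104) = -5911*(-104) = 614744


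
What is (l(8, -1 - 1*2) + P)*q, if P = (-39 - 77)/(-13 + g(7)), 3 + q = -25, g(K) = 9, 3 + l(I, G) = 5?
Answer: -868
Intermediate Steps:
l(I, G) = 2 (l(I, G) = -3 + 5 = 2)
q = -28 (q = -3 - 25 = -28)
P = 29 (P = (-39 - 77)/(-13 + 9) = -116/(-4) = -116*(-1/4) = 29)
(l(8, -1 - 1*2) + P)*q = (2 + 29)*(-28) = 31*(-28) = -868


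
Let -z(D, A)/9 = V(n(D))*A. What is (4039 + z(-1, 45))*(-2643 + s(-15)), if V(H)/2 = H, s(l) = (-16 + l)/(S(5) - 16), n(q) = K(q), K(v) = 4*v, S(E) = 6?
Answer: -192158321/10 ≈ -1.9216e+7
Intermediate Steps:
n(q) = 4*q
s(l) = 8/5 - l/10 (s(l) = (-16 + l)/(6 - 16) = (-16 + l)/(-10) = (-16 + l)*(-⅒) = 8/5 - l/10)
V(H) = 2*H
z(D, A) = -72*A*D (z(D, A) = -9*2*(4*D)*A = -9*8*D*A = -72*A*D)
(4039 + z(-1, 45))*(-2643 + s(-15)) = (4039 - 72*45*(-1))*(-2643 + (8/5 - ⅒*(-15))) = (4039 + 3240)*(-2643 + (8/5 + 3/2)) = 7279*(-2643 + 31/10) = 7279*(-26399/10) = -192158321/10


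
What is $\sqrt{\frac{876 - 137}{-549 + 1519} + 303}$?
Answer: $\frac{\sqrt{285809530}}{970} \approx 17.429$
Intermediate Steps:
$\sqrt{\frac{876 - 137}{-549 + 1519} + 303} = \sqrt{\frac{739}{970} + 303} = \sqrt{\frac{294649}{970}} = \frac{\sqrt{285809530}}{970}$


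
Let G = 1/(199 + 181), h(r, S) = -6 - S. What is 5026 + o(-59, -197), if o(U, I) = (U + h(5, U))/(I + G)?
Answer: 125414538/24953 ≈ 5026.0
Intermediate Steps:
G = 1/380 ≈ 0.0026316
o(U, I) = -6/(1/380 + I) (o(U, I) = (U + (-6 - U))/(I + 1/380) = -6/(1/380 + I))
5026 + o(-59, -197) = 5026 - 2280/(1 + 380*(-197)) = 5026 - 2280/(1 - 74860) = 5026 - 2280/(-74859) = 5026 - 2280*(-1/74859) = 5026 + 760/24953 = 125414538/24953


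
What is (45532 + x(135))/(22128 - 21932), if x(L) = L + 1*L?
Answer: 22901/98 ≈ 233.68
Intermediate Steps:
x(L) = 2*L (x(L) = L + L = 2*L)
(45532 + x(135))/(22128 - 21932) = (45532 + 2*135)/(22128 - 21932) = (45532 + 270)/196 = 45802*(1/196) = 22901/98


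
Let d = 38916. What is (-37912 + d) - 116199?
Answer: -115195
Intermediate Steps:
(-37912 + d) - 116199 = (-37912 + 38916) - 116199 = 1004 - 116199 = -115195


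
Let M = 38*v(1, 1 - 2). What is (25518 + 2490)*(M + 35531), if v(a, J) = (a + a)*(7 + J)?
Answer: 1007923896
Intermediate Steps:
v(a, J) = 2*a*(7 + J) (v(a, J) = (2*a)*(7 + J) = 2*a*(7 + J))
M = 456 (M = 38*(2*1*(7 + (1 - 2))) = 38*(2*1*(7 - 1)) = 38*(2*1*6) = 38*12 = 456)
(25518 + 2490)*(M + 35531) = (25518 + 2490)*(456 + 35531) = 28008*35987 = 1007923896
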